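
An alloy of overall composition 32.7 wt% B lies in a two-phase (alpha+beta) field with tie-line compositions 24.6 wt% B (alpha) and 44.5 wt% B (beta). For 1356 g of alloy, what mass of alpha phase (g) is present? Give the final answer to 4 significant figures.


f_alpha = (C_beta - C0) / (C_beta - C_alpha)
f_alpha = (44.5 - 32.7) / (44.5 - 24.6) = 0.592965
m_alpha = f_alpha * m_total = 0.592965 * 1356 = 804.1 g


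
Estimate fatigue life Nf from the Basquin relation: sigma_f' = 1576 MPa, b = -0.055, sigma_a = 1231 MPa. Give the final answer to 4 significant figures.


sigma_a = sigma_f' * (2*Nf)^b
2*Nf = (sigma_a / sigma_f')^(1/b)
2*Nf = (1231 / 1576)^(1/-0.055)
2*Nf = 89.305
Nf = 44.65 cycles


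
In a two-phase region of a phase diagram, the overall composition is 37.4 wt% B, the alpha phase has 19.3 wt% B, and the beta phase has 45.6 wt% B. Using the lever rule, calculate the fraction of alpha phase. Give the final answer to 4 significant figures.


f_alpha = (C_beta - C0) / (C_beta - C_alpha)
f_alpha = (45.6 - 37.4) / (45.6 - 19.3)
f_alpha = 0.3118


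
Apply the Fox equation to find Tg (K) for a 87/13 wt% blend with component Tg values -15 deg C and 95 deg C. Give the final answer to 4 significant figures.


1/Tg = w1/Tg1 + w2/Tg2 (in Kelvin)
Tg1 = 258.15 K, Tg2 = 368.15 K
1/Tg = 0.87/258.15 + 0.13/368.15
Tg = 268.6 K


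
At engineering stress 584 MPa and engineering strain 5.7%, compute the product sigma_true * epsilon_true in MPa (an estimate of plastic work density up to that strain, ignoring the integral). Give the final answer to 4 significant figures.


sigma_true = sigma_eng * (1 + epsilon_eng)
sigma_true = 584 * (1 + 0.057) = 617.288 MPa
epsilon_true = ln(1 + epsilon_eng)
epsilon_true = ln(1 + 0.057) = 0.0554347
sigma_true * epsilon_true = 617.288 * 0.0554347 = 34.22 MPa


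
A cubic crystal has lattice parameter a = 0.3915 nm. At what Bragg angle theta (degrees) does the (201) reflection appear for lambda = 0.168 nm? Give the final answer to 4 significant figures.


d = a / sqrt(h^2+k^2+l^2)
d = 0.3915 / sqrt(5) = 0.175084 nm
lambda = 2*d*sin(theta)  =>  sin(theta) = lambda / (2*d)
sin(theta) = 0.168 / (2 * 0.175084) = 0.479769
theta = 28.67 deg


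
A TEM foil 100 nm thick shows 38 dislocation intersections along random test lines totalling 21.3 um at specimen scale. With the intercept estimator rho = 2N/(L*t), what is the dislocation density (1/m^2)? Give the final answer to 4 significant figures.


rho = 2N / (L * t)
L = 21.3 um = 2.13e-05 m, t = 100 nm = 1e-07 m
rho = 2 * 38 / (2.13e-05 * 1e-07)
rho = 3.568e+13 1/m^2


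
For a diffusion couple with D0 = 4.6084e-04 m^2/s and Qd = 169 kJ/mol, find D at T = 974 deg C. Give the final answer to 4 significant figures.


D = D0 * exp(-Qd / (R*T))
T = 1247.15 K
D = 4.6084e-04 * exp(-169e3 / (8.314 * 1247.15))
D = 3.846e-11 m^2/s


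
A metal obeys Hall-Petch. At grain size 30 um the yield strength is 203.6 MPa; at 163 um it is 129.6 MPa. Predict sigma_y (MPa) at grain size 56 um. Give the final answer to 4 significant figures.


sigma_y = sigma0 + k / sqrt(d)
1/sqrt(d1) = 1/sqrt(3e-05) = 182.574;  1/sqrt(d2) = 78.326
k = (sigma1 - sigma2) / (1/sqrt(d1) - 1/sqrt(d2)) = (203.6 - 129.6) / (182.574 - 78.326) = 0.709845 MPa*m^0.5
sigma0 = sigma1 - k/sqrt(d1) = 203.6 - 0.709845*182.574 = 74.0007 MPa
sigma_y(d3) = 74.0007 + 0.709845 / sqrt(5.6e-05) = 168.9 MPa


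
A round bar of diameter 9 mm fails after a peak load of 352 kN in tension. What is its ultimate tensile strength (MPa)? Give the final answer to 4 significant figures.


A0 = pi*(d/2)^2 = pi*(9/2)^2 = 63.6173 mm^2
UTS = F_max / A0 = 352*1000 / 63.6173
UTS = 5533 MPa


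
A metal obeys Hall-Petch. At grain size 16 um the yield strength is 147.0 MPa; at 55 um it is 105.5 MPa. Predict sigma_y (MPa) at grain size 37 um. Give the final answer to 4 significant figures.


sigma_y = sigma0 + k / sqrt(d)
1/sqrt(d1) = 1/sqrt(1.6e-05) = 250;  1/sqrt(d2) = 134.84
k = (sigma1 - sigma2) / (1/sqrt(d1) - 1/sqrt(d2)) = (147.0 - 105.5) / (250 - 134.84) = 0.360368 MPa*m^0.5
sigma0 = sigma1 - k/sqrt(d1) = 147.0 - 0.360368*250 = 56.908 MPa
sigma_y(d3) = 56.908 + 0.360368 / sqrt(3.7e-05) = 116.2 MPa


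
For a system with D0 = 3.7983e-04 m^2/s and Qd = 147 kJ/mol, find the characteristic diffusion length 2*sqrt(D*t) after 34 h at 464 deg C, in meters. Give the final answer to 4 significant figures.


Step 1: D = D0 * exp(-Qd/(R*T))
T = 737.15 K
D = 3.7983e-04 * exp(-147e3 / (8.314 * 737.15)) = 1.45464e-14 m^2/s
Step 2: L = 2*sqrt(D*t)
t = 34 h = 122400 s
L = 2*sqrt(1.45464e-14 * 122400) = 8.439e-05 m


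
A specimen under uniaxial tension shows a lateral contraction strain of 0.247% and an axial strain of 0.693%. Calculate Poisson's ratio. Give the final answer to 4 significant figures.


nu = -epsilon_lat / epsilon_axial
Lateral strain is contraction (negative), so using magnitudes:
nu = 0.247 / 0.693
nu = 0.3564


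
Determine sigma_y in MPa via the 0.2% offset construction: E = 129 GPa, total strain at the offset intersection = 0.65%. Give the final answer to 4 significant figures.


Offset strain = 0.002
Elastic strain at yield = total_strain - offset = 6.5e-03 - 0.002 = 4.5e-03
sigma_y = E * elastic_strain = 129000 * 4.5e-03
sigma_y = 580.5 MPa


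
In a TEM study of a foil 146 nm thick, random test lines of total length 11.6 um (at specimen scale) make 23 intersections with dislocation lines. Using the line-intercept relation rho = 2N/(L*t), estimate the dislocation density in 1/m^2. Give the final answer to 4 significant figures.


rho = 2N / (L * t)
L = 11.6 um = 1.16e-05 m, t = 146 nm = 1.46e-07 m
rho = 2 * 23 / (1.16e-05 * 1.46e-07)
rho = 2.716e+13 1/m^2


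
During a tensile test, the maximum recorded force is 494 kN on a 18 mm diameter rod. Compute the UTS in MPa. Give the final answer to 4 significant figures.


A0 = pi*(d/2)^2 = pi*(18/2)^2 = 254.469 mm^2
UTS = F_max / A0 = 494*1000 / 254.469
UTS = 1941 MPa


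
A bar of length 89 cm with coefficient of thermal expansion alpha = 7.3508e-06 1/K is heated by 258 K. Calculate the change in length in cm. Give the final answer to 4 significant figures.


dL = L0 * alpha * dT
dL = 89 * 7.3508e-06 * 258
dL = 0.1688 cm


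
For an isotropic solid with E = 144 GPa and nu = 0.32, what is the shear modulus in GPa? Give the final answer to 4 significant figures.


G = E / (2*(1+nu))
G = 144 / (2*(1+0.32))
G = 54.55 GPa


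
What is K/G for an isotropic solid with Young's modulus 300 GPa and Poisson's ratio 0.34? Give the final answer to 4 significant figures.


G = E / (2*(1+nu))
G = 300 / (2*(1+0.34)) = 111.94 GPa
K = E / (3*(1-2*nu))
K = 300 / (3*(1-2*0.34)) = 312.5 GPa
K/G = 312.5 / 111.94 = 2.792


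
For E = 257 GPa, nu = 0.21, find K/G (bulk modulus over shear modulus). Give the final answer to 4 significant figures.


G = E / (2*(1+nu))
G = 257 / (2*(1+0.21)) = 106.198 GPa
K = E / (3*(1-2*nu))
K = 257 / (3*(1-2*0.21)) = 147.701 GPa
K/G = 147.701 / 106.198 = 1.391


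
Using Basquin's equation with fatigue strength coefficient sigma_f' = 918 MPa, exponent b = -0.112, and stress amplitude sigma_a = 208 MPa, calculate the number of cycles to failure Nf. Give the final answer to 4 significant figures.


sigma_a = sigma_f' * (2*Nf)^b
2*Nf = (sigma_a / sigma_f')^(1/b)
2*Nf = (208 / 918)^(1/-0.112)
2*Nf = 571424
Nf = 285700 cycles


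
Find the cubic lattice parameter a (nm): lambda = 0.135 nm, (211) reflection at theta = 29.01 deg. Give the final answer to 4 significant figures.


d = lambda / (2*sin(theta))
d = 0.135 / (2*sin(29.01 deg))
d = 0.139186 nm
a = d * sqrt(h^2+k^2+l^2) = 0.139186 * sqrt(6)
a = 0.3409 nm


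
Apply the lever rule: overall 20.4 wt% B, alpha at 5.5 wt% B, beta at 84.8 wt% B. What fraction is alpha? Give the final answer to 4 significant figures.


f_alpha = (C_beta - C0) / (C_beta - C_alpha)
f_alpha = (84.8 - 20.4) / (84.8 - 5.5)
f_alpha = 0.8121


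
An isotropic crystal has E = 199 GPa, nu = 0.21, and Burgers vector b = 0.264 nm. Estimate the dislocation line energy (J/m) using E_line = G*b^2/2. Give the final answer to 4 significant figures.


Step 1: G = E / (2*(1+nu))
G = 199 / (2*(1+0.21)) = 82.2314 GPa = 8.22314e+10 Pa
Step 2: E_line = G*b^2/2
b = 0.264 nm = 2.64e-10 m
E_line = 0.5 * 8.22314e+10 * (2.64e-10)^2 = 2.866e-09 J/m


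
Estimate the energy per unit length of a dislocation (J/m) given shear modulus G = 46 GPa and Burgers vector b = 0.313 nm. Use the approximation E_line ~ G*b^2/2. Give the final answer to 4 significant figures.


E = G*b^2/2
b = 0.313 nm = 3.13e-10 m
G = 46 GPa = 4.6e+10 Pa
E = 0.5 * 4.6e+10 * (3.13e-10)^2
E = 2.253e-09 J/m


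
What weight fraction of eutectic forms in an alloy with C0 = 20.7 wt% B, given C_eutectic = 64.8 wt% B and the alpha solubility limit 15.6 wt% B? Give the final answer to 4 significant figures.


f_primary = (C_e - C0) / (C_e - C_alpha_max)
f_primary = (64.8 - 20.7) / (64.8 - 15.6)
f_primary = 0.896341
f_eutectic = 1 - 0.896341 = 0.1037


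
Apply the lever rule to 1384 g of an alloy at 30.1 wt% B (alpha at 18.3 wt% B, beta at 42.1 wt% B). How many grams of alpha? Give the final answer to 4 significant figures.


f_alpha = (C_beta - C0) / (C_beta - C_alpha)
f_alpha = (42.1 - 30.1) / (42.1 - 18.3) = 0.504202
m_alpha = f_alpha * m_total = 0.504202 * 1384 = 697.8 g


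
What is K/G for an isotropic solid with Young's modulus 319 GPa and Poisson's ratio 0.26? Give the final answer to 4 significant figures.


G = E / (2*(1+nu))
G = 319 / (2*(1+0.26)) = 126.587 GPa
K = E / (3*(1-2*nu))
K = 319 / (3*(1-2*0.26)) = 221.528 GPa
K/G = 221.528 / 126.587 = 1.75


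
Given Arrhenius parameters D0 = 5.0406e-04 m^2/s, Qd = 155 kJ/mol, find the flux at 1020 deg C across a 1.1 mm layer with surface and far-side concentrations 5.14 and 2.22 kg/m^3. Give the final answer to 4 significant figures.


Step 1: D = D0 * exp(-Qd/(R*T))
T = 1020 + 273.15 = 1293.15 K
D = 5.0406e-04 * exp(-155e3 / (8.314 * 1293.15)) = 2.76242e-10 m^2/s
Step 2: J = D * (C1 - C2) / dx
J = 2.76242e-10 * (5.14 - 2.22) / 1.1e-03
J = 7.333e-07 kg/(m^2*s)


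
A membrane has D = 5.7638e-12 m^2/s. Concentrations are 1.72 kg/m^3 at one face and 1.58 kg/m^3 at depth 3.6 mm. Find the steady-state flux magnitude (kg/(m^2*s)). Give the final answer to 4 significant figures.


J = -D * (dC/dx) = D * (C1 - C2) / dx
J = 5.7638e-12 * (1.72 - 1.58) / 3.6e-03
J = 2.241e-10 kg/(m^2*s)


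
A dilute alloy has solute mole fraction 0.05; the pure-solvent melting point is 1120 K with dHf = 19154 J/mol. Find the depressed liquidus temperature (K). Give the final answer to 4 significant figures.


dT = R*Tm^2*x / dHf
dT = 8.314 * 1120^2 * 0.05 / 19154
dT = 27.2243 K
T_new = 1120 - 27.2243 = 1093 K


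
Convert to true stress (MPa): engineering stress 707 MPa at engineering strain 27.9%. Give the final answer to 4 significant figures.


sigma_true = sigma_eng * (1 + epsilon_eng)
sigma_true = 707 * (1 + 0.279)
sigma_true = 904.3 MPa


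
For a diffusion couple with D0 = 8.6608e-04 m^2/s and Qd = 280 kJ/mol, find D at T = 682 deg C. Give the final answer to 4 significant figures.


D = D0 * exp(-Qd / (R*T))
T = 955.15 K
D = 8.6608e-04 * exp(-280e3 / (8.314 * 955.15))
D = 4.213e-19 m^2/s


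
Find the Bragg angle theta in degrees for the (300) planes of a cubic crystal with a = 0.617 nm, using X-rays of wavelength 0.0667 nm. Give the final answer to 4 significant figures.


d = a / sqrt(h^2+k^2+l^2)
d = 0.617 / sqrt(9) = 0.205667 nm
lambda = 2*d*sin(theta)  =>  sin(theta) = lambda / (2*d)
sin(theta) = 0.0667 / (2 * 0.205667) = 0.162156
theta = 9.332 deg


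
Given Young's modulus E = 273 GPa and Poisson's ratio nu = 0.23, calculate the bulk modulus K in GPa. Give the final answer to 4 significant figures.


K = E / (3*(1-2*nu))
K = 273 / (3*(1-2*0.23))
K = 168.5 GPa


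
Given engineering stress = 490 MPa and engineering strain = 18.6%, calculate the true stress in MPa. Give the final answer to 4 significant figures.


sigma_true = sigma_eng * (1 + epsilon_eng)
sigma_true = 490 * (1 + 0.186)
sigma_true = 581.1 MPa


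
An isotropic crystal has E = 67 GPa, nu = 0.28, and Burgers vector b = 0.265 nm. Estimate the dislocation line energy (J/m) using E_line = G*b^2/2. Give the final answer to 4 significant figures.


Step 1: G = E / (2*(1+nu))
G = 67 / (2*(1+0.28)) = 26.1719 GPa = 2.61719e+10 Pa
Step 2: E_line = G*b^2/2
b = 0.265 nm = 2.65e-10 m
E_line = 0.5 * 2.61719e+10 * (2.65e-10)^2 = 9.19e-10 J/m


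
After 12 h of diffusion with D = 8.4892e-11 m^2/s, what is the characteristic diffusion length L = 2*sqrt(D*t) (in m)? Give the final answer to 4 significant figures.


t = 12 hr = 43200 s
Diffusion length = 2*sqrt(D*t)
= 2*sqrt(8.4892e-11 * 43200)
= 3.83e-03 m


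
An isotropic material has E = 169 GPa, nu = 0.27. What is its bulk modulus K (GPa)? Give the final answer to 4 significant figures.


K = E / (3*(1-2*nu))
K = 169 / (3*(1-2*0.27))
K = 122.5 GPa


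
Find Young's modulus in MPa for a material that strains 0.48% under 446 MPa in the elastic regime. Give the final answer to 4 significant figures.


E = sigma / epsilon
epsilon = 0.48% = 4.8e-03
E = 446 / 4.8e-03
E = 92920 MPa


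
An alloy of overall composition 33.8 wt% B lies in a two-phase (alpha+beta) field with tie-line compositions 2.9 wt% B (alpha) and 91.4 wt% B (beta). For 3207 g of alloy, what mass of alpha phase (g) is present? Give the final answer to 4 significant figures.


f_alpha = (C_beta - C0) / (C_beta - C_alpha)
f_alpha = (91.4 - 33.8) / (91.4 - 2.9) = 0.650847
m_alpha = f_alpha * m_total = 0.650847 * 3207 = 2087 g


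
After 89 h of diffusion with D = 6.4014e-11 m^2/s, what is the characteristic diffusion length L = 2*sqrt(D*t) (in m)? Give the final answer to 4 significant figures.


t = 89 hr = 320400 s
Diffusion length = 2*sqrt(D*t)
= 2*sqrt(6.4014e-11 * 320400)
= 9.058e-03 m


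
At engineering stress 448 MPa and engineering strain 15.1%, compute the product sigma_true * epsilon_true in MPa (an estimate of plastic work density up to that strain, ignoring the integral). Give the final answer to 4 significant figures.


sigma_true = sigma_eng * (1 + epsilon_eng)
sigma_true = 448 * (1 + 0.151) = 515.648 MPa
epsilon_true = ln(1 + epsilon_eng)
epsilon_true = ln(1 + 0.151) = 0.140631
sigma_true * epsilon_true = 515.648 * 0.140631 = 72.52 MPa


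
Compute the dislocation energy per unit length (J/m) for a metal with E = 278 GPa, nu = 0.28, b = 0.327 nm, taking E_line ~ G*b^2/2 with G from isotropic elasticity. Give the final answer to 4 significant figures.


Step 1: G = E / (2*(1+nu))
G = 278 / (2*(1+0.28)) = 108.594 GPa = 1.08594e+11 Pa
Step 2: E_line = G*b^2/2
b = 0.327 nm = 3.27e-10 m
E_line = 0.5 * 1.08594e+11 * (3.27e-10)^2 = 5.806e-09 J/m


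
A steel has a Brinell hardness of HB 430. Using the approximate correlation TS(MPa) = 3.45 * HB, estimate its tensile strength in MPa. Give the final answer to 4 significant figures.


TS (MPa) = 3.45 * HB
TS = 3.45 * 430
TS = 1484 MPa


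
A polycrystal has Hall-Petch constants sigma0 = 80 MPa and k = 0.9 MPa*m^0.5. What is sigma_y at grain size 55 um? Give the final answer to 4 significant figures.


sigma_y = sigma0 + k / sqrt(d)
d = 55 um = 5.5e-05 m
sigma_y = 80 + 0.9 / sqrt(5.5e-05)
sigma_y = 201.4 MPa


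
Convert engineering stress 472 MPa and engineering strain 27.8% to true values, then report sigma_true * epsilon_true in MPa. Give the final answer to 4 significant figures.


sigma_true = sigma_eng * (1 + epsilon_eng)
sigma_true = 472 * (1 + 0.278) = 603.216 MPa
epsilon_true = ln(1 + epsilon_eng)
epsilon_true = ln(1 + 0.278) = 0.245296
sigma_true * epsilon_true = 603.216 * 0.245296 = 148 MPa


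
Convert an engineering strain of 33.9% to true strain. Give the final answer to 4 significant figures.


epsilon_true = ln(1 + epsilon_eng)
epsilon_true = ln(1 + 0.339)
epsilon_true = 0.2919


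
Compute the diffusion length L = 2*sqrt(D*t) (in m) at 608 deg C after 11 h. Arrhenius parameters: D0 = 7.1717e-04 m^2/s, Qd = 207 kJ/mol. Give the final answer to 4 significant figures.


Step 1: D = D0 * exp(-Qd/(R*T))
T = 881.15 K
D = 7.1717e-04 * exp(-207e3 / (8.314 * 881.15)) = 3.83887e-16 m^2/s
Step 2: L = 2*sqrt(D*t)
t = 11 h = 39600 s
L = 2*sqrt(3.83887e-16 * 39600) = 7.798e-06 m


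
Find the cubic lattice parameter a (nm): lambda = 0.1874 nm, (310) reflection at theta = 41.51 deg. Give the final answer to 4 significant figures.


d = lambda / (2*sin(theta))
d = 0.1874 / (2*sin(41.51 deg))
d = 0.14138 nm
a = d * sqrt(h^2+k^2+l^2) = 0.14138 * sqrt(10)
a = 0.4471 nm


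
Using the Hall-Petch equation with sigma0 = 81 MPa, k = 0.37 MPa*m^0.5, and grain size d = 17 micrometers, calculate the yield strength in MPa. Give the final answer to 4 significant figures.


sigma_y = sigma0 + k / sqrt(d)
d = 17 um = 1.7e-05 m
sigma_y = 81 + 0.37 / sqrt(1.7e-05)
sigma_y = 170.7 MPa


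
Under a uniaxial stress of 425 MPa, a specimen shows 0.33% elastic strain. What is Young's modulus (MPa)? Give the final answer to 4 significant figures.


E = sigma / epsilon
epsilon = 0.33% = 3.3e-03
E = 425 / 3.3e-03
E = 128800 MPa


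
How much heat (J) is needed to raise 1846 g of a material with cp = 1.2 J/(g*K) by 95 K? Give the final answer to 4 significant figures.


Q = m * cp * dT
Q = 1846 * 1.2 * 95
Q = 210400 J


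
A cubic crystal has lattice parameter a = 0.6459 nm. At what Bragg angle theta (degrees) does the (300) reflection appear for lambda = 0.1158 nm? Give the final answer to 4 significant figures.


d = a / sqrt(h^2+k^2+l^2)
d = 0.6459 / sqrt(9) = 0.2153 nm
lambda = 2*d*sin(theta)  =>  sin(theta) = lambda / (2*d)
sin(theta) = 0.1158 / (2 * 0.2153) = 0.268927
theta = 15.6 deg


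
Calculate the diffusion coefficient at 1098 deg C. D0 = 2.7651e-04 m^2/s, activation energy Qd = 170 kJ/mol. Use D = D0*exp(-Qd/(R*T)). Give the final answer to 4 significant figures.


D = D0 * exp(-Qd / (R*T))
T = 1371.15 K
D = 2.7651e-04 * exp(-170e3 / (8.314 * 1371.15))
D = 9.231e-11 m^2/s


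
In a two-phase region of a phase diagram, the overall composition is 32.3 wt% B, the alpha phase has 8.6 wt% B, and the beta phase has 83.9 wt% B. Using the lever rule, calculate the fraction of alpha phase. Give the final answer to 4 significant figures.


f_alpha = (C_beta - C0) / (C_beta - C_alpha)
f_alpha = (83.9 - 32.3) / (83.9 - 8.6)
f_alpha = 0.6853


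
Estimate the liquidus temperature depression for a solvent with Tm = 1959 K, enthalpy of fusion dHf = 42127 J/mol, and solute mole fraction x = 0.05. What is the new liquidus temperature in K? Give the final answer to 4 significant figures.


dT = R*Tm^2*x / dHf
dT = 8.314 * 1959^2 * 0.05 / 42127
dT = 37.8694 K
T_new = 1959 - 37.8694 = 1921 K


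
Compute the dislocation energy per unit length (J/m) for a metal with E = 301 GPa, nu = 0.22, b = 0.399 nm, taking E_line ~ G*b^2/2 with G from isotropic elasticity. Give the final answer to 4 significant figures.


Step 1: G = E / (2*(1+nu))
G = 301 / (2*(1+0.22)) = 123.361 GPa = 1.23361e+11 Pa
Step 2: E_line = G*b^2/2
b = 0.399 nm = 3.99e-10 m
E_line = 0.5 * 1.23361e+11 * (3.99e-10)^2 = 9.82e-09 J/m


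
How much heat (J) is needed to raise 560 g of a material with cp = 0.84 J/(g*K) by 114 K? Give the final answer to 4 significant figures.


Q = m * cp * dT
Q = 560 * 0.84 * 114
Q = 53630 J


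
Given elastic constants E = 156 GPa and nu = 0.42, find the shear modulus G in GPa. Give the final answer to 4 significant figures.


G = E / (2*(1+nu))
G = 156 / (2*(1+0.42))
G = 54.93 GPa


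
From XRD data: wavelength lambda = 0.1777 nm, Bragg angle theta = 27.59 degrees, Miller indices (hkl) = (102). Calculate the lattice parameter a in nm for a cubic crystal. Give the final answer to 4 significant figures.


d = lambda / (2*sin(theta))
d = 0.1777 / (2*sin(27.59 deg))
d = 0.191842 nm
a = d * sqrt(h^2+k^2+l^2) = 0.191842 * sqrt(5)
a = 0.429 nm


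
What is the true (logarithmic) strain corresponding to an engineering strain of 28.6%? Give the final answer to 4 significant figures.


epsilon_true = ln(1 + epsilon_eng)
epsilon_true = ln(1 + 0.286)
epsilon_true = 0.2515


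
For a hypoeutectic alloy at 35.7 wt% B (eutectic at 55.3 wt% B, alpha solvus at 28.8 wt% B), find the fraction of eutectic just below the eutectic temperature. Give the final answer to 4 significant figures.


f_primary = (C_e - C0) / (C_e - C_alpha_max)
f_primary = (55.3 - 35.7) / (55.3 - 28.8)
f_primary = 0.739623
f_eutectic = 1 - 0.739623 = 0.2604


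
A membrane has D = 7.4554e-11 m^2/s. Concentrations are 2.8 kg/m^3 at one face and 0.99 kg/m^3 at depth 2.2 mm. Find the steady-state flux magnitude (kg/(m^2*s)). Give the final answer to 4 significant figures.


J = -D * (dC/dx) = D * (C1 - C2) / dx
J = 7.4554e-11 * (2.8 - 0.99) / 2.2e-03
J = 6.134e-08 kg/(m^2*s)


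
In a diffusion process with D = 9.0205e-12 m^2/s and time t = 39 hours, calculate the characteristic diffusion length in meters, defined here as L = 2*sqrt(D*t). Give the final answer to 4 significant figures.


t = 39 hr = 140400 s
Diffusion length = 2*sqrt(D*t)
= 2*sqrt(9.0205e-12 * 140400)
= 2.251e-03 m


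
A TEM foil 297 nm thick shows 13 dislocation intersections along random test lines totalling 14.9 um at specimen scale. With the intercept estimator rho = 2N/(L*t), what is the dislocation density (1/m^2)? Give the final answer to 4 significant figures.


rho = 2N / (L * t)
L = 14.9 um = 1.49e-05 m, t = 297 nm = 2.97e-07 m
rho = 2 * 13 / (1.49e-05 * 2.97e-07)
rho = 5.875e+12 1/m^2


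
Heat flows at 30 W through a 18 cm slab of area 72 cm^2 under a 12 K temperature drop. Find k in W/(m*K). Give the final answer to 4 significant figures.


k = Q*L / (A*dT)
L = 0.18 m, A = 7.2e-03 m^2
k = 30 * 0.18 / (7.2e-03 * 12)
k = 62.5 W/(m*K)


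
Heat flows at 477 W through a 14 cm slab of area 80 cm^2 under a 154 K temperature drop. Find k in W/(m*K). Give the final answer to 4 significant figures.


k = Q*L / (A*dT)
L = 0.14 m, A = 8e-03 m^2
k = 477 * 0.14 / (8e-03 * 154)
k = 54.2 W/(m*K)


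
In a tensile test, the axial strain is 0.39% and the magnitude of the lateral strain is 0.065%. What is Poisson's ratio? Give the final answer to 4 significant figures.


nu = -epsilon_lat / epsilon_axial
Lateral strain is contraction (negative), so using magnitudes:
nu = 0.065 / 0.39
nu = 0.1667


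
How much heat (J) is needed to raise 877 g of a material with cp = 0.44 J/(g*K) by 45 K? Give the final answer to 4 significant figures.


Q = m * cp * dT
Q = 877 * 0.44 * 45
Q = 17360 J


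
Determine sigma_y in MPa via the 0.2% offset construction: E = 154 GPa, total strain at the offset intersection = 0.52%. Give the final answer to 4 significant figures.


Offset strain = 0.002
Elastic strain at yield = total_strain - offset = 5.2e-03 - 0.002 = 3.2e-03
sigma_y = E * elastic_strain = 154000 * 3.2e-03
sigma_y = 492.8 MPa


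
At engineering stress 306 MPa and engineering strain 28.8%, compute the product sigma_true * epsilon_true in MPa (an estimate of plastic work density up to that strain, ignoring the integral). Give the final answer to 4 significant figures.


sigma_true = sigma_eng * (1 + epsilon_eng)
sigma_true = 306 * (1 + 0.288) = 394.128 MPa
epsilon_true = ln(1 + epsilon_eng)
epsilon_true = ln(1 + 0.288) = 0.253091
sigma_true * epsilon_true = 394.128 * 0.253091 = 99.75 MPa


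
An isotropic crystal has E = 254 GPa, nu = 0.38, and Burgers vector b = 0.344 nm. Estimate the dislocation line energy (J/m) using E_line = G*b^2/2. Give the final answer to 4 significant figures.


Step 1: G = E / (2*(1+nu))
G = 254 / (2*(1+0.38)) = 92.029 GPa = 9.2029e+10 Pa
Step 2: E_line = G*b^2/2
b = 0.344 nm = 3.44e-10 m
E_line = 0.5 * 9.2029e+10 * (3.44e-10)^2 = 5.445e-09 J/m


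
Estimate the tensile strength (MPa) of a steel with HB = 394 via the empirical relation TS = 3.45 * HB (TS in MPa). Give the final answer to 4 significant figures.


TS (MPa) = 3.45 * HB
TS = 3.45 * 394
TS = 1359 MPa


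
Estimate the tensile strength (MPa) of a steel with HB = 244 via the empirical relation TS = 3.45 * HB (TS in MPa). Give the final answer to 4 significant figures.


TS (MPa) = 3.45 * HB
TS = 3.45 * 244
TS = 841.8 MPa


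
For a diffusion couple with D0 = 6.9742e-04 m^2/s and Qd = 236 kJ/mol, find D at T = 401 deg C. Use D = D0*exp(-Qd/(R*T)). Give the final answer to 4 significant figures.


D = D0 * exp(-Qd / (R*T))
T = 674.15 K
D = 6.9742e-04 * exp(-236e3 / (8.314 * 674.15))
D = 3.606e-22 m^2/s


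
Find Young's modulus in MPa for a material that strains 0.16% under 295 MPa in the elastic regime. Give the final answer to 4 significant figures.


E = sigma / epsilon
epsilon = 0.16% = 1.6e-03
E = 295 / 1.6e-03
E = 184400 MPa


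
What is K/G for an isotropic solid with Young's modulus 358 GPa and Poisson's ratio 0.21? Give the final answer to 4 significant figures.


G = E / (2*(1+nu))
G = 358 / (2*(1+0.21)) = 147.934 GPa
K = E / (3*(1-2*nu))
K = 358 / (3*(1-2*0.21)) = 205.747 GPa
K/G = 205.747 / 147.934 = 1.391


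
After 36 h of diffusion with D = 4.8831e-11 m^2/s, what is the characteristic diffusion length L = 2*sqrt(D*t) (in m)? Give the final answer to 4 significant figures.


t = 36 hr = 129600 s
Diffusion length = 2*sqrt(D*t)
= 2*sqrt(4.8831e-11 * 129600)
= 5.031e-03 m


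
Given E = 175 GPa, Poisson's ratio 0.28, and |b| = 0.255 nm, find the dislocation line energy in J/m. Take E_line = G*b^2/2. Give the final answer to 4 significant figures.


Step 1: G = E / (2*(1+nu))
G = 175 / (2*(1+0.28)) = 68.3594 GPa = 6.83594e+10 Pa
Step 2: E_line = G*b^2/2
b = 0.255 nm = 2.55e-10 m
E_line = 0.5 * 6.83594e+10 * (2.55e-10)^2 = 2.223e-09 J/m


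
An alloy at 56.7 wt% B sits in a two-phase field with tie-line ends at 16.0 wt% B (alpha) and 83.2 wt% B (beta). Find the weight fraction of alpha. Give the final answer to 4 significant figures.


f_alpha = (C_beta - C0) / (C_beta - C_alpha)
f_alpha = (83.2 - 56.7) / (83.2 - 16.0)
f_alpha = 0.3943


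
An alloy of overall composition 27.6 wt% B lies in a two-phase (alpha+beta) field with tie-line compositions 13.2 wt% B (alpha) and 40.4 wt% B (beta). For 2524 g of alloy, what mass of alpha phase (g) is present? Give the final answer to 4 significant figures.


f_alpha = (C_beta - C0) / (C_beta - C_alpha)
f_alpha = (40.4 - 27.6) / (40.4 - 13.2) = 0.470588
m_alpha = f_alpha * m_total = 0.470588 * 2524 = 1188 g


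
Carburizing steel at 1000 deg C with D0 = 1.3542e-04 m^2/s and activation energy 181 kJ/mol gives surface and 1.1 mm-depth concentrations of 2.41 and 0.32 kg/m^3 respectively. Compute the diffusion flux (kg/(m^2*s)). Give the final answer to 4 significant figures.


Step 1: D = D0 * exp(-Qd/(R*T))
T = 1000 + 273.15 = 1273.15 K
D = 1.3542e-04 * exp(-181e3 / (8.314 * 1273.15)) = 5.07422e-12 m^2/s
Step 2: J = D * (C1 - C2) / dx
J = 5.07422e-12 * (2.41 - 0.32) / 1.1e-03
J = 9.641e-09 kg/(m^2*s)


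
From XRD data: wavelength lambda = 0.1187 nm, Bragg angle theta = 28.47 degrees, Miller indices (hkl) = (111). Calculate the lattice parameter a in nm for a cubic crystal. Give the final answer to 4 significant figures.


d = lambda / (2*sin(theta))
d = 0.1187 / (2*sin(28.47 deg))
d = 0.124502 nm
a = d * sqrt(h^2+k^2+l^2) = 0.124502 * sqrt(3)
a = 0.2156 nm


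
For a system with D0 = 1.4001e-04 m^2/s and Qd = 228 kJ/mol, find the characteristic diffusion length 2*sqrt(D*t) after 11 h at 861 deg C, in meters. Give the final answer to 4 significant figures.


Step 1: D = D0 * exp(-Qd/(R*T))
T = 1134.15 K
D = 1.4001e-04 * exp(-228e3 / (8.314 * 1134.15)) = 4.41536e-15 m^2/s
Step 2: L = 2*sqrt(D*t)
t = 11 h = 39600 s
L = 2*sqrt(4.41536e-15 * 39600) = 2.645e-05 m


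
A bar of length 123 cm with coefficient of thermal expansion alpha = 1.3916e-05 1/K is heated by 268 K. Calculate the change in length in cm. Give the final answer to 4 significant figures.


dL = L0 * alpha * dT
dL = 123 * 1.3916e-05 * 268
dL = 0.4587 cm


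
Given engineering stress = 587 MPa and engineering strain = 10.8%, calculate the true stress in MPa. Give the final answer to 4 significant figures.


sigma_true = sigma_eng * (1 + epsilon_eng)
sigma_true = 587 * (1 + 0.108)
sigma_true = 650.4 MPa


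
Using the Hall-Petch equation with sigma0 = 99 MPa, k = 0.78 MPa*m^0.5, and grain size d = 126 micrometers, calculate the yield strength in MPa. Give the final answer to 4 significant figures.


sigma_y = sigma0 + k / sqrt(d)
d = 126 um = 1.26e-04 m
sigma_y = 99 + 0.78 / sqrt(1.26e-04)
sigma_y = 168.5 MPa


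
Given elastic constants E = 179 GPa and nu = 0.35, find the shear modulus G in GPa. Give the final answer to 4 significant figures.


G = E / (2*(1+nu))
G = 179 / (2*(1+0.35))
G = 66.3 GPa


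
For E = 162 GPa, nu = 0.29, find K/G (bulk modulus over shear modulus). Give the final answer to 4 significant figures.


G = E / (2*(1+nu))
G = 162 / (2*(1+0.29)) = 62.7907 GPa
K = E / (3*(1-2*nu))
K = 162 / (3*(1-2*0.29)) = 128.571 GPa
K/G = 128.571 / 62.7907 = 2.048


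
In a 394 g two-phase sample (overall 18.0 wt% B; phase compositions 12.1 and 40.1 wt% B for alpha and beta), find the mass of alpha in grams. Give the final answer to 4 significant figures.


f_alpha = (C_beta - C0) / (C_beta - C_alpha)
f_alpha = (40.1 - 18.0) / (40.1 - 12.1) = 0.789286
m_alpha = f_alpha * m_total = 0.789286 * 394 = 311 g


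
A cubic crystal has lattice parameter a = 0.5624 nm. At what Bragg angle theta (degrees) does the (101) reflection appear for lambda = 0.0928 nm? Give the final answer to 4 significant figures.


d = a / sqrt(h^2+k^2+l^2)
d = 0.5624 / sqrt(2) = 0.397677 nm
lambda = 2*d*sin(theta)  =>  sin(theta) = lambda / (2*d)
sin(theta) = 0.0928 / (2 * 0.397677) = 0.116678
theta = 6.7 deg


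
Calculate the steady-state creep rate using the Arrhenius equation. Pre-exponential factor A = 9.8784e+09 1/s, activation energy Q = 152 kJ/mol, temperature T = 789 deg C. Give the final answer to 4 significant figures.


rate = A * exp(-Q / (R*T))
T = 789 + 273.15 = 1062.15 K
rate = 9.8784e+09 * exp(-152e3 / (8.314 * 1062.15))
rate = 330.6 1/s


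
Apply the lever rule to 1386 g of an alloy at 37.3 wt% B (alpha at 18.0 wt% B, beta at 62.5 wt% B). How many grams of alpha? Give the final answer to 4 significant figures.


f_alpha = (C_beta - C0) / (C_beta - C_alpha)
f_alpha = (62.5 - 37.3) / (62.5 - 18.0) = 0.566292
m_alpha = f_alpha * m_total = 0.566292 * 1386 = 784.9 g


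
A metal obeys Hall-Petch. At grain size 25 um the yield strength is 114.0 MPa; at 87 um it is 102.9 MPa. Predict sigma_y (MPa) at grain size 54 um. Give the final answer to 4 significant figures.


sigma_y = sigma0 + k / sqrt(d)
1/sqrt(d1) = 1/sqrt(2.5e-05) = 200;  1/sqrt(d2) = 107.211
k = (sigma1 - sigma2) / (1/sqrt(d1) - 1/sqrt(d2)) = (114.0 - 102.9) / (200 - 107.211) = 0.119627 MPa*m^0.5
sigma0 = sigma1 - k/sqrt(d1) = 114.0 - 0.119627*200 = 90.0747 MPa
sigma_y(d3) = 90.0747 + 0.119627 / sqrt(5.4e-05) = 106.4 MPa


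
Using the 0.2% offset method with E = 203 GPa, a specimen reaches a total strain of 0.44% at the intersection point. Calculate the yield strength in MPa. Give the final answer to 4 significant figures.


Offset strain = 0.002
Elastic strain at yield = total_strain - offset = 4.4e-03 - 0.002 = 2.4e-03
sigma_y = E * elastic_strain = 203000 * 2.4e-03
sigma_y = 487.2 MPa


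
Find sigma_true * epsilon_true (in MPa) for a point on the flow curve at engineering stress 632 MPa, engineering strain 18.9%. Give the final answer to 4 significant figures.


sigma_true = sigma_eng * (1 + epsilon_eng)
sigma_true = 632 * (1 + 0.189) = 751.448 MPa
epsilon_true = ln(1 + epsilon_eng)
epsilon_true = ln(1 + 0.189) = 0.173113
sigma_true * epsilon_true = 751.448 * 0.173113 = 130.1 MPa


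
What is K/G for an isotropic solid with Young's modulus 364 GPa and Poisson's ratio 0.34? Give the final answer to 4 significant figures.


G = E / (2*(1+nu))
G = 364 / (2*(1+0.34)) = 135.821 GPa
K = E / (3*(1-2*nu))
K = 364 / (3*(1-2*0.34)) = 379.167 GPa
K/G = 379.167 / 135.821 = 2.792


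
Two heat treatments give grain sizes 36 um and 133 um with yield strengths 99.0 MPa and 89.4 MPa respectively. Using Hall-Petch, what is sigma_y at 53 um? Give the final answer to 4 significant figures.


sigma_y = sigma0 + k / sqrt(d)
1/sqrt(d1) = 1/sqrt(3.6e-05) = 166.667;  1/sqrt(d2) = 86.711
k = (sigma1 - sigma2) / (1/sqrt(d1) - 1/sqrt(d2)) = (99.0 - 89.4) / (166.667 - 86.711) = 0.120067 MPa*m^0.5
sigma0 = sigma1 - k/sqrt(d1) = 99.0 - 0.120067*166.667 = 78.9889 MPa
sigma_y(d3) = 78.9889 + 0.120067 / sqrt(5.3e-05) = 95.48 MPa


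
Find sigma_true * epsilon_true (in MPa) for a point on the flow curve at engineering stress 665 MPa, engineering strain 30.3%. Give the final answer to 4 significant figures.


sigma_true = sigma_eng * (1 + epsilon_eng)
sigma_true = 665 * (1 + 0.303) = 866.495 MPa
epsilon_true = ln(1 + epsilon_eng)
epsilon_true = ln(1 + 0.303) = 0.264669
sigma_true * epsilon_true = 866.495 * 0.264669 = 229.3 MPa


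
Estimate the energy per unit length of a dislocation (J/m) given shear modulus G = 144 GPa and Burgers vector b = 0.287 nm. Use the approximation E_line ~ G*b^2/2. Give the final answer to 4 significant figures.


E = G*b^2/2
b = 0.287 nm = 2.87e-10 m
G = 144 GPa = 1.44e+11 Pa
E = 0.5 * 1.44e+11 * (2.87e-10)^2
E = 5.931e-09 J/m


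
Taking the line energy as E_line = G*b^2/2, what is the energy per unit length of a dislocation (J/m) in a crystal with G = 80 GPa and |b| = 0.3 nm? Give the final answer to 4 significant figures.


E = G*b^2/2
b = 0.3 nm = 3e-10 m
G = 80 GPa = 8e+10 Pa
E = 0.5 * 8e+10 * (3e-10)^2
E = 3.6e-09 J/m


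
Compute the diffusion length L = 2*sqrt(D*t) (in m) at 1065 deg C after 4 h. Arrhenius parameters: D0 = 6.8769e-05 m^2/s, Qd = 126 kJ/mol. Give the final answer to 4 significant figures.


Step 1: D = D0 * exp(-Qd/(R*T))
T = 1338.15 K
D = 6.8769e-05 * exp(-126e3 / (8.314 * 1338.15)) = 8.29487e-10 m^2/s
Step 2: L = 2*sqrt(D*t)
t = 4 h = 14400 s
L = 2*sqrt(8.29487e-10 * 14400) = 6.912e-03 m


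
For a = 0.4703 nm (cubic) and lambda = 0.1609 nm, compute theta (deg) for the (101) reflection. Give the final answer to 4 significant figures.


d = a / sqrt(h^2+k^2+l^2)
d = 0.4703 / sqrt(2) = 0.332552 nm
lambda = 2*d*sin(theta)  =>  sin(theta) = lambda / (2*d)
sin(theta) = 0.1609 / (2 * 0.332552) = 0.241917
theta = 14 deg


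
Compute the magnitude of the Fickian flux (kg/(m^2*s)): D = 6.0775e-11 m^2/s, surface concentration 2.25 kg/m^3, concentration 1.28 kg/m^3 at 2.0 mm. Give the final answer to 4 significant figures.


J = -D * (dC/dx) = D * (C1 - C2) / dx
J = 6.0775e-11 * (2.25 - 1.28) / 2e-03
J = 2.948e-08 kg/(m^2*s)


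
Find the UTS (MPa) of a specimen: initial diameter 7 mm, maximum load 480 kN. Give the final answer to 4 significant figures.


A0 = pi*(d/2)^2 = pi*(7/2)^2 = 38.4845 mm^2
UTS = F_max / A0 = 480*1000 / 38.4845
UTS = 12470 MPa


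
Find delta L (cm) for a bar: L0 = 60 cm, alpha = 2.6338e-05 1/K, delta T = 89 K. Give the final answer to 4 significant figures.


dL = L0 * alpha * dT
dL = 60 * 2.6338e-05 * 89
dL = 0.1406 cm


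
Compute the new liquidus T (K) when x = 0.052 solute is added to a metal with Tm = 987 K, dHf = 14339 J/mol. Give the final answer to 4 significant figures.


dT = R*Tm^2*x / dHf
dT = 8.314 * 987^2 * 0.052 / 14339
dT = 29.3717 K
T_new = 987 - 29.3717 = 957.6 K


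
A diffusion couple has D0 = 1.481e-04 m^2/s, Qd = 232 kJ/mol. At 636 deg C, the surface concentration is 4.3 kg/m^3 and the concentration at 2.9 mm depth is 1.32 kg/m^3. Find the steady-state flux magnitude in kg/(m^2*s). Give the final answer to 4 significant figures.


Step 1: D = D0 * exp(-Qd/(R*T))
T = 636 + 273.15 = 909.15 K
D = 1.481e-04 * exp(-232e3 / (8.314 * 909.15)) = 6.92883e-18 m^2/s
Step 2: J = D * (C1 - C2) / dx
J = 6.92883e-18 * (4.3 - 1.32) / 2.9e-03
J = 7.12e-15 kg/(m^2*s)


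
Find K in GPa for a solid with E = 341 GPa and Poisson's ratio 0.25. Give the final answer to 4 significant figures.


K = E / (3*(1-2*nu))
K = 341 / (3*(1-2*0.25))
K = 227.3 GPa


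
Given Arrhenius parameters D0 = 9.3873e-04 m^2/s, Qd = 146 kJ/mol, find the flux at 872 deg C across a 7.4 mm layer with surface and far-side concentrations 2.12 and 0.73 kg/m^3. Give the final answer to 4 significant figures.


Step 1: D = D0 * exp(-Qd/(R*T))
T = 872 + 273.15 = 1145.15 K
D = 9.3873e-04 * exp(-146e3 / (8.314 * 1145.15)) = 2.0544e-10 m^2/s
Step 2: J = D * (C1 - C2) / dx
J = 2.0544e-10 * (2.12 - 0.73) / 7.4e-03
J = 3.859e-08 kg/(m^2*s)


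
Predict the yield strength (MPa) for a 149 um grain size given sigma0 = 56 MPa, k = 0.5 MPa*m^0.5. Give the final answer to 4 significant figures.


sigma_y = sigma0 + k / sqrt(d)
d = 149 um = 1.49e-04 m
sigma_y = 56 + 0.5 / sqrt(1.49e-04)
sigma_y = 96.96 MPa


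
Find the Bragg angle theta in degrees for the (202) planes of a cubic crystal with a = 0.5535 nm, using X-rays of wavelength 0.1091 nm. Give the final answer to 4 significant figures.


d = a / sqrt(h^2+k^2+l^2)
d = 0.5535 / sqrt(8) = 0.195692 nm
lambda = 2*d*sin(theta)  =>  sin(theta) = lambda / (2*d)
sin(theta) = 0.1091 / (2 * 0.195692) = 0.278755
theta = 16.19 deg


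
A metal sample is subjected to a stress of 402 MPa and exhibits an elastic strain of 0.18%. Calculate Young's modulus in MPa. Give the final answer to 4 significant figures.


E = sigma / epsilon
epsilon = 0.18% = 1.8e-03
E = 402 / 1.8e-03
E = 223300 MPa


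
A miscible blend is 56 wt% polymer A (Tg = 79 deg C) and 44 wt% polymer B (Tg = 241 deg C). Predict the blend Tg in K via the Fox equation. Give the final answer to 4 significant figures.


1/Tg = w1/Tg1 + w2/Tg2 (in Kelvin)
Tg1 = 352.15 K, Tg2 = 514.15 K
1/Tg = 0.56/352.15 + 0.44/514.15
Tg = 408.8 K


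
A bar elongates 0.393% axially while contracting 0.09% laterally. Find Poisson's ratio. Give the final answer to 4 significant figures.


nu = -epsilon_lat / epsilon_axial
Lateral strain is contraction (negative), so using magnitudes:
nu = 0.09 / 0.393
nu = 0.229


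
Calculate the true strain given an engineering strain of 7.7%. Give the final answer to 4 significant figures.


epsilon_true = ln(1 + epsilon_eng)
epsilon_true = ln(1 + 0.077)
epsilon_true = 0.07418


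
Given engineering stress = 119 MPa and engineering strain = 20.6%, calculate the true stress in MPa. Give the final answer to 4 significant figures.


sigma_true = sigma_eng * (1 + epsilon_eng)
sigma_true = 119 * (1 + 0.206)
sigma_true = 143.5 MPa


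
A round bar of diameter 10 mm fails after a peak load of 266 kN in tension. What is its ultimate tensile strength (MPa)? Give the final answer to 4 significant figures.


A0 = pi*(d/2)^2 = pi*(10/2)^2 = 78.5398 mm^2
UTS = F_max / A0 = 266*1000 / 78.5398
UTS = 3387 MPa


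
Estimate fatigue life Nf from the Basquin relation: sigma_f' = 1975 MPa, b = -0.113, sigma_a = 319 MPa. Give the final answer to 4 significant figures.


sigma_a = sigma_f' * (2*Nf)^b
2*Nf = (sigma_a / sigma_f')^(1/b)
2*Nf = (319 / 1975)^(1/-0.113)
2*Nf = 1.01595e+07
Nf = 5.08e+06 cycles


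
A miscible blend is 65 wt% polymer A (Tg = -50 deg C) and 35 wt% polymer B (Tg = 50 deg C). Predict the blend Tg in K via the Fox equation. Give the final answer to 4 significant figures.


1/Tg = w1/Tg1 + w2/Tg2 (in Kelvin)
Tg1 = 223.15 K, Tg2 = 323.15 K
1/Tg = 0.65/223.15 + 0.35/323.15
Tg = 250.3 K


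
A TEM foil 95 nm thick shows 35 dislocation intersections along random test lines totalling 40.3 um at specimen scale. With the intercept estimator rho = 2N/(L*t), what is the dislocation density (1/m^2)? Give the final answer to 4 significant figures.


rho = 2N / (L * t)
L = 40.3 um = 4.03e-05 m, t = 95 nm = 9.5e-08 m
rho = 2 * 35 / (4.03e-05 * 9.5e-08)
rho = 1.828e+13 1/m^2
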